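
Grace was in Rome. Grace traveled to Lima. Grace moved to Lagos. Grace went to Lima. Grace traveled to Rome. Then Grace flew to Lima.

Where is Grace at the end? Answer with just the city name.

Answer: Lima

Derivation:
Tracking Grace's location:
Start: Grace is in Rome.
After move 1: Rome -> Lima. Grace is in Lima.
After move 2: Lima -> Lagos. Grace is in Lagos.
After move 3: Lagos -> Lima. Grace is in Lima.
After move 4: Lima -> Rome. Grace is in Rome.
After move 5: Rome -> Lima. Grace is in Lima.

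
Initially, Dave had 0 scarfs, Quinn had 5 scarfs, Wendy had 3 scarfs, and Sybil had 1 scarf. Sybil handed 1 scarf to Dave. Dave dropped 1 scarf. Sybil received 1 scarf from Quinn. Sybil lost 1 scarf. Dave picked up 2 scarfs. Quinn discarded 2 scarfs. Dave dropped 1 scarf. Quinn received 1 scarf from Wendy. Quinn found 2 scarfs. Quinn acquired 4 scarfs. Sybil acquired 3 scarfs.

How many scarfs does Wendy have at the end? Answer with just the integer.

Tracking counts step by step:
Start: Dave=0, Quinn=5, Wendy=3, Sybil=1
Event 1 (Sybil -> Dave, 1): Sybil: 1 -> 0, Dave: 0 -> 1. State: Dave=1, Quinn=5, Wendy=3, Sybil=0
Event 2 (Dave -1): Dave: 1 -> 0. State: Dave=0, Quinn=5, Wendy=3, Sybil=0
Event 3 (Quinn -> Sybil, 1): Quinn: 5 -> 4, Sybil: 0 -> 1. State: Dave=0, Quinn=4, Wendy=3, Sybil=1
Event 4 (Sybil -1): Sybil: 1 -> 0. State: Dave=0, Quinn=4, Wendy=3, Sybil=0
Event 5 (Dave +2): Dave: 0 -> 2. State: Dave=2, Quinn=4, Wendy=3, Sybil=0
Event 6 (Quinn -2): Quinn: 4 -> 2. State: Dave=2, Quinn=2, Wendy=3, Sybil=0
Event 7 (Dave -1): Dave: 2 -> 1. State: Dave=1, Quinn=2, Wendy=3, Sybil=0
Event 8 (Wendy -> Quinn, 1): Wendy: 3 -> 2, Quinn: 2 -> 3. State: Dave=1, Quinn=3, Wendy=2, Sybil=0
Event 9 (Quinn +2): Quinn: 3 -> 5. State: Dave=1, Quinn=5, Wendy=2, Sybil=0
Event 10 (Quinn +4): Quinn: 5 -> 9. State: Dave=1, Quinn=9, Wendy=2, Sybil=0
Event 11 (Sybil +3): Sybil: 0 -> 3. State: Dave=1, Quinn=9, Wendy=2, Sybil=3

Wendy's final count: 2

Answer: 2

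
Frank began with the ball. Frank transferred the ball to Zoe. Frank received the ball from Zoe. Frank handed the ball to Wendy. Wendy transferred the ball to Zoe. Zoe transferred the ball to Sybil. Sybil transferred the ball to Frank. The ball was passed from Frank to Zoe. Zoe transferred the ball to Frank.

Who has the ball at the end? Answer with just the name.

Answer: Frank

Derivation:
Tracking the ball through each event:
Start: Frank has the ball.
After event 1: Zoe has the ball.
After event 2: Frank has the ball.
After event 3: Wendy has the ball.
After event 4: Zoe has the ball.
After event 5: Sybil has the ball.
After event 6: Frank has the ball.
After event 7: Zoe has the ball.
After event 8: Frank has the ball.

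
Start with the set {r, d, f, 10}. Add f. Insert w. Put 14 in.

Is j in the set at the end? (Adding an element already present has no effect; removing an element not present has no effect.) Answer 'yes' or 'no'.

Answer: no

Derivation:
Tracking the set through each operation:
Start: {10, d, f, r}
Event 1 (add f): already present, no change. Set: {10, d, f, r}
Event 2 (add w): added. Set: {10, d, f, r, w}
Event 3 (add 14): added. Set: {10, 14, d, f, r, w}

Final set: {10, 14, d, f, r, w} (size 6)
j is NOT in the final set.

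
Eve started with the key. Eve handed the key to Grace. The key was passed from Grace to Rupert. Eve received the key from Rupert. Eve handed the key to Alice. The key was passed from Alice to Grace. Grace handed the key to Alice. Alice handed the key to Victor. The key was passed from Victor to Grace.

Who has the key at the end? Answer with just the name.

Answer: Grace

Derivation:
Tracking the key through each event:
Start: Eve has the key.
After event 1: Grace has the key.
After event 2: Rupert has the key.
After event 3: Eve has the key.
After event 4: Alice has the key.
After event 5: Grace has the key.
After event 6: Alice has the key.
After event 7: Victor has the key.
After event 8: Grace has the key.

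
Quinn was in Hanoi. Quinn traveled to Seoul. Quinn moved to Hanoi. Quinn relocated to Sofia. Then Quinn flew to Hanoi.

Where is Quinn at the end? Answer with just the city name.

Answer: Hanoi

Derivation:
Tracking Quinn's location:
Start: Quinn is in Hanoi.
After move 1: Hanoi -> Seoul. Quinn is in Seoul.
After move 2: Seoul -> Hanoi. Quinn is in Hanoi.
After move 3: Hanoi -> Sofia. Quinn is in Sofia.
After move 4: Sofia -> Hanoi. Quinn is in Hanoi.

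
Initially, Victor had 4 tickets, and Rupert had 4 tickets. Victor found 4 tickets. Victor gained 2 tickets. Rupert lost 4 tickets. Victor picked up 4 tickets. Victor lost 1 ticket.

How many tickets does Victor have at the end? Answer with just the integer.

Answer: 13

Derivation:
Tracking counts step by step:
Start: Victor=4, Rupert=4
Event 1 (Victor +4): Victor: 4 -> 8. State: Victor=8, Rupert=4
Event 2 (Victor +2): Victor: 8 -> 10. State: Victor=10, Rupert=4
Event 3 (Rupert -4): Rupert: 4 -> 0. State: Victor=10, Rupert=0
Event 4 (Victor +4): Victor: 10 -> 14. State: Victor=14, Rupert=0
Event 5 (Victor -1): Victor: 14 -> 13. State: Victor=13, Rupert=0

Victor's final count: 13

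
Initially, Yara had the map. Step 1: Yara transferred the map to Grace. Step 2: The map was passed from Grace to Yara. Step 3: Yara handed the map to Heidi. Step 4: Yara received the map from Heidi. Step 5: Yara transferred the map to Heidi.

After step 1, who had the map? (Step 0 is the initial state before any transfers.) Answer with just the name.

Tracking the map holder through step 1:
After step 0 (start): Yara
After step 1: Grace

At step 1, the holder is Grace.

Answer: Grace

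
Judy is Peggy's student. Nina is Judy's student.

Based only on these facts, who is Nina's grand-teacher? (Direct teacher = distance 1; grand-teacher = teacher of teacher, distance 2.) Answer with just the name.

Reconstructing the teacher chain from the given facts:
  Peggy -> Judy -> Nina
(each arrow means 'teacher of the next')
Positions in the chain (0 = top):
  position of Peggy: 0
  position of Judy: 1
  position of Nina: 2

Nina is at position 2; the grand-teacher is 2 steps up the chain, i.e. position 0: Peggy.

Answer: Peggy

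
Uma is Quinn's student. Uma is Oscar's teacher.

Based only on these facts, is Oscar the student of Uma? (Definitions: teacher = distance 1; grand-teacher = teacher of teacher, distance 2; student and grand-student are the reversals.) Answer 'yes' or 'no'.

Reconstructing the teacher chain from the given facts:
  Quinn -> Uma -> Oscar
(each arrow means 'teacher of the next')
Positions in the chain (0 = top):
  position of Quinn: 0
  position of Uma: 1
  position of Oscar: 2

Oscar is at position 2, Uma is at position 1; signed distance (j - i) = -1.
'student' requires j - i = -1. Actual distance is -1, so the relation HOLDS.

Answer: yes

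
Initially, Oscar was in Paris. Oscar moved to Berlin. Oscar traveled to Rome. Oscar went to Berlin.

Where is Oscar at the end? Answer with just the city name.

Answer: Berlin

Derivation:
Tracking Oscar's location:
Start: Oscar is in Paris.
After move 1: Paris -> Berlin. Oscar is in Berlin.
After move 2: Berlin -> Rome. Oscar is in Rome.
After move 3: Rome -> Berlin. Oscar is in Berlin.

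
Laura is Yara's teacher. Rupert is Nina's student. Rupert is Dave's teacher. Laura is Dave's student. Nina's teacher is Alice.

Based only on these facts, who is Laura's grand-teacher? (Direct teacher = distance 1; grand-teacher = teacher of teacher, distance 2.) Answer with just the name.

Reconstructing the teacher chain from the given facts:
  Alice -> Nina -> Rupert -> Dave -> Laura -> Yara
(each arrow means 'teacher of the next')
Positions in the chain (0 = top):
  position of Alice: 0
  position of Nina: 1
  position of Rupert: 2
  position of Dave: 3
  position of Laura: 4
  position of Yara: 5

Laura is at position 4; the grand-teacher is 2 steps up the chain, i.e. position 2: Rupert.

Answer: Rupert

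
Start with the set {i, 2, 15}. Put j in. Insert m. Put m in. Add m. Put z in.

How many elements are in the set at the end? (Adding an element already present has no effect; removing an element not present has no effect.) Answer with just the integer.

Tracking the set through each operation:
Start: {15, 2, i}
Event 1 (add j): added. Set: {15, 2, i, j}
Event 2 (add m): added. Set: {15, 2, i, j, m}
Event 3 (add m): already present, no change. Set: {15, 2, i, j, m}
Event 4 (add m): already present, no change. Set: {15, 2, i, j, m}
Event 5 (add z): added. Set: {15, 2, i, j, m, z}

Final set: {15, 2, i, j, m, z} (size 6)

Answer: 6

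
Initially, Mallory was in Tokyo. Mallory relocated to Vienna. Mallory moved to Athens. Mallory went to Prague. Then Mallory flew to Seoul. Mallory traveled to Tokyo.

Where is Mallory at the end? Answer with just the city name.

Tracking Mallory's location:
Start: Mallory is in Tokyo.
After move 1: Tokyo -> Vienna. Mallory is in Vienna.
After move 2: Vienna -> Athens. Mallory is in Athens.
After move 3: Athens -> Prague. Mallory is in Prague.
After move 4: Prague -> Seoul. Mallory is in Seoul.
After move 5: Seoul -> Tokyo. Mallory is in Tokyo.

Answer: Tokyo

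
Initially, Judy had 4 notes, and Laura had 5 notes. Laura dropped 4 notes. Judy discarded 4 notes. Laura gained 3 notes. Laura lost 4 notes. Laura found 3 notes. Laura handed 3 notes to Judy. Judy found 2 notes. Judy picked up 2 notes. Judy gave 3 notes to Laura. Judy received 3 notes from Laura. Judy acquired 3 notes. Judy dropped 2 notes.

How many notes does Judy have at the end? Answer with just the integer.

Tracking counts step by step:
Start: Judy=4, Laura=5
Event 1 (Laura -4): Laura: 5 -> 1. State: Judy=4, Laura=1
Event 2 (Judy -4): Judy: 4 -> 0. State: Judy=0, Laura=1
Event 3 (Laura +3): Laura: 1 -> 4. State: Judy=0, Laura=4
Event 4 (Laura -4): Laura: 4 -> 0. State: Judy=0, Laura=0
Event 5 (Laura +3): Laura: 0 -> 3. State: Judy=0, Laura=3
Event 6 (Laura -> Judy, 3): Laura: 3 -> 0, Judy: 0 -> 3. State: Judy=3, Laura=0
Event 7 (Judy +2): Judy: 3 -> 5. State: Judy=5, Laura=0
Event 8 (Judy +2): Judy: 5 -> 7. State: Judy=7, Laura=0
Event 9 (Judy -> Laura, 3): Judy: 7 -> 4, Laura: 0 -> 3. State: Judy=4, Laura=3
Event 10 (Laura -> Judy, 3): Laura: 3 -> 0, Judy: 4 -> 7. State: Judy=7, Laura=0
Event 11 (Judy +3): Judy: 7 -> 10. State: Judy=10, Laura=0
Event 12 (Judy -2): Judy: 10 -> 8. State: Judy=8, Laura=0

Judy's final count: 8

Answer: 8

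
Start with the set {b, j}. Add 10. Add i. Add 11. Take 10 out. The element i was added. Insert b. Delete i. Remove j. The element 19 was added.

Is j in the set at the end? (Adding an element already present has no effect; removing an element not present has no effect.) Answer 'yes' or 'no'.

Tracking the set through each operation:
Start: {b, j}
Event 1 (add 10): added. Set: {10, b, j}
Event 2 (add i): added. Set: {10, b, i, j}
Event 3 (add 11): added. Set: {10, 11, b, i, j}
Event 4 (remove 10): removed. Set: {11, b, i, j}
Event 5 (add i): already present, no change. Set: {11, b, i, j}
Event 6 (add b): already present, no change. Set: {11, b, i, j}
Event 7 (remove i): removed. Set: {11, b, j}
Event 8 (remove j): removed. Set: {11, b}
Event 9 (add 19): added. Set: {11, 19, b}

Final set: {11, 19, b} (size 3)
j is NOT in the final set.

Answer: no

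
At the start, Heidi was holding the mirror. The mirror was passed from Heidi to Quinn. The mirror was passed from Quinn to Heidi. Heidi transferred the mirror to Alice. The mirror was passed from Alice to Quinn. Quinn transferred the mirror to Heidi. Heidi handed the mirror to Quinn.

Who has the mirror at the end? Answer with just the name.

Answer: Quinn

Derivation:
Tracking the mirror through each event:
Start: Heidi has the mirror.
After event 1: Quinn has the mirror.
After event 2: Heidi has the mirror.
After event 3: Alice has the mirror.
After event 4: Quinn has the mirror.
After event 5: Heidi has the mirror.
After event 6: Quinn has the mirror.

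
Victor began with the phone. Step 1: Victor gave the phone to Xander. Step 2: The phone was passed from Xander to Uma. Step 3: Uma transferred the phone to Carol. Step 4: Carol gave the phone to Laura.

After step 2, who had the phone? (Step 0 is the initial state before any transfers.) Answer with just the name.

Tracking the phone holder through step 2:
After step 0 (start): Victor
After step 1: Xander
After step 2: Uma

At step 2, the holder is Uma.

Answer: Uma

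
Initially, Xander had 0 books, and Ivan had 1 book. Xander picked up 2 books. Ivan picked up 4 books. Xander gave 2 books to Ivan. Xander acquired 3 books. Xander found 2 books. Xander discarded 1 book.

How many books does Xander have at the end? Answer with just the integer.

Answer: 4

Derivation:
Tracking counts step by step:
Start: Xander=0, Ivan=1
Event 1 (Xander +2): Xander: 0 -> 2. State: Xander=2, Ivan=1
Event 2 (Ivan +4): Ivan: 1 -> 5. State: Xander=2, Ivan=5
Event 3 (Xander -> Ivan, 2): Xander: 2 -> 0, Ivan: 5 -> 7. State: Xander=0, Ivan=7
Event 4 (Xander +3): Xander: 0 -> 3. State: Xander=3, Ivan=7
Event 5 (Xander +2): Xander: 3 -> 5. State: Xander=5, Ivan=7
Event 6 (Xander -1): Xander: 5 -> 4. State: Xander=4, Ivan=7

Xander's final count: 4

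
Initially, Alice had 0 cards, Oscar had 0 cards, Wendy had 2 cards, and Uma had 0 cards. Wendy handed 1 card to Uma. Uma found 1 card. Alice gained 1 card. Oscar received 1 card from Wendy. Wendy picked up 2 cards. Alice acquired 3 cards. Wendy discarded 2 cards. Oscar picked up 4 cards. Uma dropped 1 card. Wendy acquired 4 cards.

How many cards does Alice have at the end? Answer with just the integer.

Answer: 4

Derivation:
Tracking counts step by step:
Start: Alice=0, Oscar=0, Wendy=2, Uma=0
Event 1 (Wendy -> Uma, 1): Wendy: 2 -> 1, Uma: 0 -> 1. State: Alice=0, Oscar=0, Wendy=1, Uma=1
Event 2 (Uma +1): Uma: 1 -> 2. State: Alice=0, Oscar=0, Wendy=1, Uma=2
Event 3 (Alice +1): Alice: 0 -> 1. State: Alice=1, Oscar=0, Wendy=1, Uma=2
Event 4 (Wendy -> Oscar, 1): Wendy: 1 -> 0, Oscar: 0 -> 1. State: Alice=1, Oscar=1, Wendy=0, Uma=2
Event 5 (Wendy +2): Wendy: 0 -> 2. State: Alice=1, Oscar=1, Wendy=2, Uma=2
Event 6 (Alice +3): Alice: 1 -> 4. State: Alice=4, Oscar=1, Wendy=2, Uma=2
Event 7 (Wendy -2): Wendy: 2 -> 0. State: Alice=4, Oscar=1, Wendy=0, Uma=2
Event 8 (Oscar +4): Oscar: 1 -> 5. State: Alice=4, Oscar=5, Wendy=0, Uma=2
Event 9 (Uma -1): Uma: 2 -> 1. State: Alice=4, Oscar=5, Wendy=0, Uma=1
Event 10 (Wendy +4): Wendy: 0 -> 4. State: Alice=4, Oscar=5, Wendy=4, Uma=1

Alice's final count: 4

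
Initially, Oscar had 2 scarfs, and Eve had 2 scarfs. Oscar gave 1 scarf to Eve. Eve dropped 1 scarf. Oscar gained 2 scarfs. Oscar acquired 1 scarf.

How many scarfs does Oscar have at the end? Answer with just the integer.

Answer: 4

Derivation:
Tracking counts step by step:
Start: Oscar=2, Eve=2
Event 1 (Oscar -> Eve, 1): Oscar: 2 -> 1, Eve: 2 -> 3. State: Oscar=1, Eve=3
Event 2 (Eve -1): Eve: 3 -> 2. State: Oscar=1, Eve=2
Event 3 (Oscar +2): Oscar: 1 -> 3. State: Oscar=3, Eve=2
Event 4 (Oscar +1): Oscar: 3 -> 4. State: Oscar=4, Eve=2

Oscar's final count: 4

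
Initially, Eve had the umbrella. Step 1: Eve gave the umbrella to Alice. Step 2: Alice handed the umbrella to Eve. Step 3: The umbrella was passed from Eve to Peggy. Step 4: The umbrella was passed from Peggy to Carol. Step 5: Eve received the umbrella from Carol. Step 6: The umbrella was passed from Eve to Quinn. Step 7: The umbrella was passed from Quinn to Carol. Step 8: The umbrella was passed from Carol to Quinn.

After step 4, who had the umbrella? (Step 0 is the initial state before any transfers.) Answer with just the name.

Tracking the umbrella holder through step 4:
After step 0 (start): Eve
After step 1: Alice
After step 2: Eve
After step 3: Peggy
After step 4: Carol

At step 4, the holder is Carol.

Answer: Carol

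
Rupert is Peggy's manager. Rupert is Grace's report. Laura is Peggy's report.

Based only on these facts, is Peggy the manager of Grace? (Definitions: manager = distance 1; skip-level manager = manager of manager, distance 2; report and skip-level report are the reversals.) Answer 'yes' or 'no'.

Reconstructing the manager chain from the given facts:
  Grace -> Rupert -> Peggy -> Laura
(each arrow means 'manager of the next')
Positions in the chain (0 = top):
  position of Grace: 0
  position of Rupert: 1
  position of Peggy: 2
  position of Laura: 3

Peggy is at position 2, Grace is at position 0; signed distance (j - i) = -2.
'manager' requires j - i = 1. Actual distance is -2, so the relation does NOT hold.

Answer: no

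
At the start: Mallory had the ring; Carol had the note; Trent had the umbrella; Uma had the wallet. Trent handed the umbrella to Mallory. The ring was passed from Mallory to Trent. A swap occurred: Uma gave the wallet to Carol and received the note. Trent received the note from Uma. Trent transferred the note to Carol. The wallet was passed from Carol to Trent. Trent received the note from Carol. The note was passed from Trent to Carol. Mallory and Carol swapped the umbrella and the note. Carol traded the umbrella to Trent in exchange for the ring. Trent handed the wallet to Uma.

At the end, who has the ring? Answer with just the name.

Answer: Carol

Derivation:
Tracking all object holders:
Start: ring:Mallory, note:Carol, umbrella:Trent, wallet:Uma
Event 1 (give umbrella: Trent -> Mallory). State: ring:Mallory, note:Carol, umbrella:Mallory, wallet:Uma
Event 2 (give ring: Mallory -> Trent). State: ring:Trent, note:Carol, umbrella:Mallory, wallet:Uma
Event 3 (swap wallet<->note: now wallet:Carol, note:Uma). State: ring:Trent, note:Uma, umbrella:Mallory, wallet:Carol
Event 4 (give note: Uma -> Trent). State: ring:Trent, note:Trent, umbrella:Mallory, wallet:Carol
Event 5 (give note: Trent -> Carol). State: ring:Trent, note:Carol, umbrella:Mallory, wallet:Carol
Event 6 (give wallet: Carol -> Trent). State: ring:Trent, note:Carol, umbrella:Mallory, wallet:Trent
Event 7 (give note: Carol -> Trent). State: ring:Trent, note:Trent, umbrella:Mallory, wallet:Trent
Event 8 (give note: Trent -> Carol). State: ring:Trent, note:Carol, umbrella:Mallory, wallet:Trent
Event 9 (swap umbrella<->note: now umbrella:Carol, note:Mallory). State: ring:Trent, note:Mallory, umbrella:Carol, wallet:Trent
Event 10 (swap umbrella<->ring: now umbrella:Trent, ring:Carol). State: ring:Carol, note:Mallory, umbrella:Trent, wallet:Trent
Event 11 (give wallet: Trent -> Uma). State: ring:Carol, note:Mallory, umbrella:Trent, wallet:Uma

Final state: ring:Carol, note:Mallory, umbrella:Trent, wallet:Uma
The ring is held by Carol.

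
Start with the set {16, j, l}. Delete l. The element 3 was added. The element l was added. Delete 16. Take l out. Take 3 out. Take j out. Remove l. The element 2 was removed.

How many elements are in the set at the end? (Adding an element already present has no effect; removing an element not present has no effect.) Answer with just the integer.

Tracking the set through each operation:
Start: {16, j, l}
Event 1 (remove l): removed. Set: {16, j}
Event 2 (add 3): added. Set: {16, 3, j}
Event 3 (add l): added. Set: {16, 3, j, l}
Event 4 (remove 16): removed. Set: {3, j, l}
Event 5 (remove l): removed. Set: {3, j}
Event 6 (remove 3): removed. Set: {j}
Event 7 (remove j): removed. Set: {}
Event 8 (remove l): not present, no change. Set: {}
Event 9 (remove 2): not present, no change. Set: {}

Final set: {} (size 0)

Answer: 0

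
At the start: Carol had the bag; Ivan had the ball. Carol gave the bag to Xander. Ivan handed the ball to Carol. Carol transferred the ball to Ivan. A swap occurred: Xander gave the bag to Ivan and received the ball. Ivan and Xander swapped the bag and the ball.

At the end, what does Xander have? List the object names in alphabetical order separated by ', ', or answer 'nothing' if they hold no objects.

Tracking all object holders:
Start: bag:Carol, ball:Ivan
Event 1 (give bag: Carol -> Xander). State: bag:Xander, ball:Ivan
Event 2 (give ball: Ivan -> Carol). State: bag:Xander, ball:Carol
Event 3 (give ball: Carol -> Ivan). State: bag:Xander, ball:Ivan
Event 4 (swap bag<->ball: now bag:Ivan, ball:Xander). State: bag:Ivan, ball:Xander
Event 5 (swap bag<->ball: now bag:Xander, ball:Ivan). State: bag:Xander, ball:Ivan

Final state: bag:Xander, ball:Ivan
Xander holds: bag.

Answer: bag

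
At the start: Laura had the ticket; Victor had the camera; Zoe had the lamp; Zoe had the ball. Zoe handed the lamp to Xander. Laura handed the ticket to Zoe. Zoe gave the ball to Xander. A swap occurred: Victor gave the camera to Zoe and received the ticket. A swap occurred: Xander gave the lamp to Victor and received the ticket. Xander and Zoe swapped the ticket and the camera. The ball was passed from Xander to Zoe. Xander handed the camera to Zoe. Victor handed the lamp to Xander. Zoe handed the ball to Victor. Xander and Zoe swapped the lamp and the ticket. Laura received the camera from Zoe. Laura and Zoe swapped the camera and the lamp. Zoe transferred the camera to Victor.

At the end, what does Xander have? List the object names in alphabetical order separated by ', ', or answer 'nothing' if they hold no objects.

Tracking all object holders:
Start: ticket:Laura, camera:Victor, lamp:Zoe, ball:Zoe
Event 1 (give lamp: Zoe -> Xander). State: ticket:Laura, camera:Victor, lamp:Xander, ball:Zoe
Event 2 (give ticket: Laura -> Zoe). State: ticket:Zoe, camera:Victor, lamp:Xander, ball:Zoe
Event 3 (give ball: Zoe -> Xander). State: ticket:Zoe, camera:Victor, lamp:Xander, ball:Xander
Event 4 (swap camera<->ticket: now camera:Zoe, ticket:Victor). State: ticket:Victor, camera:Zoe, lamp:Xander, ball:Xander
Event 5 (swap lamp<->ticket: now lamp:Victor, ticket:Xander). State: ticket:Xander, camera:Zoe, lamp:Victor, ball:Xander
Event 6 (swap ticket<->camera: now ticket:Zoe, camera:Xander). State: ticket:Zoe, camera:Xander, lamp:Victor, ball:Xander
Event 7 (give ball: Xander -> Zoe). State: ticket:Zoe, camera:Xander, lamp:Victor, ball:Zoe
Event 8 (give camera: Xander -> Zoe). State: ticket:Zoe, camera:Zoe, lamp:Victor, ball:Zoe
Event 9 (give lamp: Victor -> Xander). State: ticket:Zoe, camera:Zoe, lamp:Xander, ball:Zoe
Event 10 (give ball: Zoe -> Victor). State: ticket:Zoe, camera:Zoe, lamp:Xander, ball:Victor
Event 11 (swap lamp<->ticket: now lamp:Zoe, ticket:Xander). State: ticket:Xander, camera:Zoe, lamp:Zoe, ball:Victor
Event 12 (give camera: Zoe -> Laura). State: ticket:Xander, camera:Laura, lamp:Zoe, ball:Victor
Event 13 (swap camera<->lamp: now camera:Zoe, lamp:Laura). State: ticket:Xander, camera:Zoe, lamp:Laura, ball:Victor
Event 14 (give camera: Zoe -> Victor). State: ticket:Xander, camera:Victor, lamp:Laura, ball:Victor

Final state: ticket:Xander, camera:Victor, lamp:Laura, ball:Victor
Xander holds: ticket.

Answer: ticket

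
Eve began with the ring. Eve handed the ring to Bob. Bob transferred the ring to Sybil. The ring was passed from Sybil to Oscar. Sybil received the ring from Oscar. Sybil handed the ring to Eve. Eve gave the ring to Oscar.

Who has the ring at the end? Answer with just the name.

Tracking the ring through each event:
Start: Eve has the ring.
After event 1: Bob has the ring.
After event 2: Sybil has the ring.
After event 3: Oscar has the ring.
After event 4: Sybil has the ring.
After event 5: Eve has the ring.
After event 6: Oscar has the ring.

Answer: Oscar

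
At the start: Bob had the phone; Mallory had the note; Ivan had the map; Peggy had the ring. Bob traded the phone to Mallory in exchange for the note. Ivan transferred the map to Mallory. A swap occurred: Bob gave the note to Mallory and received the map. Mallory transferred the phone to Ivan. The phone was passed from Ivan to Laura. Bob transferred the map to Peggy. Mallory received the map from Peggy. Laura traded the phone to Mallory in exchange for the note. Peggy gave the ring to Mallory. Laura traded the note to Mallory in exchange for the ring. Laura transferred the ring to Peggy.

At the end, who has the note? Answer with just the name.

Answer: Mallory

Derivation:
Tracking all object holders:
Start: phone:Bob, note:Mallory, map:Ivan, ring:Peggy
Event 1 (swap phone<->note: now phone:Mallory, note:Bob). State: phone:Mallory, note:Bob, map:Ivan, ring:Peggy
Event 2 (give map: Ivan -> Mallory). State: phone:Mallory, note:Bob, map:Mallory, ring:Peggy
Event 3 (swap note<->map: now note:Mallory, map:Bob). State: phone:Mallory, note:Mallory, map:Bob, ring:Peggy
Event 4 (give phone: Mallory -> Ivan). State: phone:Ivan, note:Mallory, map:Bob, ring:Peggy
Event 5 (give phone: Ivan -> Laura). State: phone:Laura, note:Mallory, map:Bob, ring:Peggy
Event 6 (give map: Bob -> Peggy). State: phone:Laura, note:Mallory, map:Peggy, ring:Peggy
Event 7 (give map: Peggy -> Mallory). State: phone:Laura, note:Mallory, map:Mallory, ring:Peggy
Event 8 (swap phone<->note: now phone:Mallory, note:Laura). State: phone:Mallory, note:Laura, map:Mallory, ring:Peggy
Event 9 (give ring: Peggy -> Mallory). State: phone:Mallory, note:Laura, map:Mallory, ring:Mallory
Event 10 (swap note<->ring: now note:Mallory, ring:Laura). State: phone:Mallory, note:Mallory, map:Mallory, ring:Laura
Event 11 (give ring: Laura -> Peggy). State: phone:Mallory, note:Mallory, map:Mallory, ring:Peggy

Final state: phone:Mallory, note:Mallory, map:Mallory, ring:Peggy
The note is held by Mallory.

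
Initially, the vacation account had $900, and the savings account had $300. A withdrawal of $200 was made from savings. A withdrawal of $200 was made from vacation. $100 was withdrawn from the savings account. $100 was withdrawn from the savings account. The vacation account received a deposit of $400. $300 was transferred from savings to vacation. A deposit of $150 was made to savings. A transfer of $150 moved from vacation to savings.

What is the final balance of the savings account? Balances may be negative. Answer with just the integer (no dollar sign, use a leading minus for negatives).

Answer: -100

Derivation:
Tracking account balances step by step:
Start: vacation=900, savings=300
Event 1 (withdraw 200 from savings): savings: 300 - 200 = 100. Balances: vacation=900, savings=100
Event 2 (withdraw 200 from vacation): vacation: 900 - 200 = 700. Balances: vacation=700, savings=100
Event 3 (withdraw 100 from savings): savings: 100 - 100 = 0. Balances: vacation=700, savings=0
Event 4 (withdraw 100 from savings): savings: 0 - 100 = -100. Balances: vacation=700, savings=-100
Event 5 (deposit 400 to vacation): vacation: 700 + 400 = 1100. Balances: vacation=1100, savings=-100
Event 6 (transfer 300 savings -> vacation): savings: -100 - 300 = -400, vacation: 1100 + 300 = 1400. Balances: vacation=1400, savings=-400
Event 7 (deposit 150 to savings): savings: -400 + 150 = -250. Balances: vacation=1400, savings=-250
Event 8 (transfer 150 vacation -> savings): vacation: 1400 - 150 = 1250, savings: -250 + 150 = -100. Balances: vacation=1250, savings=-100

Final balance of savings: -100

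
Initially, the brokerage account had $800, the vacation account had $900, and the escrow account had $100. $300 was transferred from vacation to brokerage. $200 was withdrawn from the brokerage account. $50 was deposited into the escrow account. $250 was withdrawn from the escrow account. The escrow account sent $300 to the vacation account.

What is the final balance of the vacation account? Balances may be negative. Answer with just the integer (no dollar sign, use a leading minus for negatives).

Answer: 900

Derivation:
Tracking account balances step by step:
Start: brokerage=800, vacation=900, escrow=100
Event 1 (transfer 300 vacation -> brokerage): vacation: 900 - 300 = 600, brokerage: 800 + 300 = 1100. Balances: brokerage=1100, vacation=600, escrow=100
Event 2 (withdraw 200 from brokerage): brokerage: 1100 - 200 = 900. Balances: brokerage=900, vacation=600, escrow=100
Event 3 (deposit 50 to escrow): escrow: 100 + 50 = 150. Balances: brokerage=900, vacation=600, escrow=150
Event 4 (withdraw 250 from escrow): escrow: 150 - 250 = -100. Balances: brokerage=900, vacation=600, escrow=-100
Event 5 (transfer 300 escrow -> vacation): escrow: -100 - 300 = -400, vacation: 600 + 300 = 900. Balances: brokerage=900, vacation=900, escrow=-400

Final balance of vacation: 900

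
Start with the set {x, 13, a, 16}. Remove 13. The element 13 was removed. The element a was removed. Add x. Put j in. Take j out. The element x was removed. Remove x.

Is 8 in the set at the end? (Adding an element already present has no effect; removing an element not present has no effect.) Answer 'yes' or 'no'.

Tracking the set through each operation:
Start: {13, 16, a, x}
Event 1 (remove 13): removed. Set: {16, a, x}
Event 2 (remove 13): not present, no change. Set: {16, a, x}
Event 3 (remove a): removed. Set: {16, x}
Event 4 (add x): already present, no change. Set: {16, x}
Event 5 (add j): added. Set: {16, j, x}
Event 6 (remove j): removed. Set: {16, x}
Event 7 (remove x): removed. Set: {16}
Event 8 (remove x): not present, no change. Set: {16}

Final set: {16} (size 1)
8 is NOT in the final set.

Answer: no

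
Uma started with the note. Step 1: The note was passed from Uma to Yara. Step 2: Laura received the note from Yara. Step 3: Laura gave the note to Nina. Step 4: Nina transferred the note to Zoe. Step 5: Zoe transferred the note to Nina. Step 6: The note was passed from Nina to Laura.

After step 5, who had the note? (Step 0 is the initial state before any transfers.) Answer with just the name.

Tracking the note holder through step 5:
After step 0 (start): Uma
After step 1: Yara
After step 2: Laura
After step 3: Nina
After step 4: Zoe
After step 5: Nina

At step 5, the holder is Nina.

Answer: Nina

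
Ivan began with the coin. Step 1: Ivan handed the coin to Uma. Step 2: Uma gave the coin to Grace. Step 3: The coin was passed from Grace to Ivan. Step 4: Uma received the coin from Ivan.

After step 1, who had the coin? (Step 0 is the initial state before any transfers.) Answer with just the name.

Tracking the coin holder through step 1:
After step 0 (start): Ivan
After step 1: Uma

At step 1, the holder is Uma.

Answer: Uma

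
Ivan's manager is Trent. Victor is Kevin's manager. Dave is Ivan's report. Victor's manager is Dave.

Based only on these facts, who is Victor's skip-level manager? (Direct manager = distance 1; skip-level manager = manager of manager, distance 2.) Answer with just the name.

Reconstructing the manager chain from the given facts:
  Trent -> Ivan -> Dave -> Victor -> Kevin
(each arrow means 'manager of the next')
Positions in the chain (0 = top):
  position of Trent: 0
  position of Ivan: 1
  position of Dave: 2
  position of Victor: 3
  position of Kevin: 4

Victor is at position 3; the skip-level manager is 2 steps up the chain, i.e. position 1: Ivan.

Answer: Ivan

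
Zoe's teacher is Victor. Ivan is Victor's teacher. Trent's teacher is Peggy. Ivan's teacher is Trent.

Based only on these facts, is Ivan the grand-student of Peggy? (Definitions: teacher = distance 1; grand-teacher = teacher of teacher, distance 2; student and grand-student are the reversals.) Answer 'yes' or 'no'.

Answer: yes

Derivation:
Reconstructing the teacher chain from the given facts:
  Peggy -> Trent -> Ivan -> Victor -> Zoe
(each arrow means 'teacher of the next')
Positions in the chain (0 = top):
  position of Peggy: 0
  position of Trent: 1
  position of Ivan: 2
  position of Victor: 3
  position of Zoe: 4

Ivan is at position 2, Peggy is at position 0; signed distance (j - i) = -2.
'grand-student' requires j - i = -2. Actual distance is -2, so the relation HOLDS.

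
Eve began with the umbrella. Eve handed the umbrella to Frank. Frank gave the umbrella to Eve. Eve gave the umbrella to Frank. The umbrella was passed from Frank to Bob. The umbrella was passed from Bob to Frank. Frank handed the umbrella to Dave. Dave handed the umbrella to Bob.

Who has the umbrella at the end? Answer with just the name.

Answer: Bob

Derivation:
Tracking the umbrella through each event:
Start: Eve has the umbrella.
After event 1: Frank has the umbrella.
After event 2: Eve has the umbrella.
After event 3: Frank has the umbrella.
After event 4: Bob has the umbrella.
After event 5: Frank has the umbrella.
After event 6: Dave has the umbrella.
After event 7: Bob has the umbrella.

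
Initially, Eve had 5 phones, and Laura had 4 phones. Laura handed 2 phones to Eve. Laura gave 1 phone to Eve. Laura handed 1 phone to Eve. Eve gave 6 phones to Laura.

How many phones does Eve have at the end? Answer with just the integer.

Tracking counts step by step:
Start: Eve=5, Laura=4
Event 1 (Laura -> Eve, 2): Laura: 4 -> 2, Eve: 5 -> 7. State: Eve=7, Laura=2
Event 2 (Laura -> Eve, 1): Laura: 2 -> 1, Eve: 7 -> 8. State: Eve=8, Laura=1
Event 3 (Laura -> Eve, 1): Laura: 1 -> 0, Eve: 8 -> 9. State: Eve=9, Laura=0
Event 4 (Eve -> Laura, 6): Eve: 9 -> 3, Laura: 0 -> 6. State: Eve=3, Laura=6

Eve's final count: 3

Answer: 3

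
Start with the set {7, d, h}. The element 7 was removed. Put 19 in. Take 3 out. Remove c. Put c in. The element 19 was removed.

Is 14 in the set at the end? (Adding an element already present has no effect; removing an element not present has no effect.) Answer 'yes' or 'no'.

Answer: no

Derivation:
Tracking the set through each operation:
Start: {7, d, h}
Event 1 (remove 7): removed. Set: {d, h}
Event 2 (add 19): added. Set: {19, d, h}
Event 3 (remove 3): not present, no change. Set: {19, d, h}
Event 4 (remove c): not present, no change. Set: {19, d, h}
Event 5 (add c): added. Set: {19, c, d, h}
Event 6 (remove 19): removed. Set: {c, d, h}

Final set: {c, d, h} (size 3)
14 is NOT in the final set.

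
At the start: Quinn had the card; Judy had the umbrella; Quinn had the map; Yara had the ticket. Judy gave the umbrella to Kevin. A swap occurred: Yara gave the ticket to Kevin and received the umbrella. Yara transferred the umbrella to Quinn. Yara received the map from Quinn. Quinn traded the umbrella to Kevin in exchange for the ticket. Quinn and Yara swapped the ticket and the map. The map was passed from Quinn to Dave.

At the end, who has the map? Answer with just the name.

Answer: Dave

Derivation:
Tracking all object holders:
Start: card:Quinn, umbrella:Judy, map:Quinn, ticket:Yara
Event 1 (give umbrella: Judy -> Kevin). State: card:Quinn, umbrella:Kevin, map:Quinn, ticket:Yara
Event 2 (swap ticket<->umbrella: now ticket:Kevin, umbrella:Yara). State: card:Quinn, umbrella:Yara, map:Quinn, ticket:Kevin
Event 3 (give umbrella: Yara -> Quinn). State: card:Quinn, umbrella:Quinn, map:Quinn, ticket:Kevin
Event 4 (give map: Quinn -> Yara). State: card:Quinn, umbrella:Quinn, map:Yara, ticket:Kevin
Event 5 (swap umbrella<->ticket: now umbrella:Kevin, ticket:Quinn). State: card:Quinn, umbrella:Kevin, map:Yara, ticket:Quinn
Event 6 (swap ticket<->map: now ticket:Yara, map:Quinn). State: card:Quinn, umbrella:Kevin, map:Quinn, ticket:Yara
Event 7 (give map: Quinn -> Dave). State: card:Quinn, umbrella:Kevin, map:Dave, ticket:Yara

Final state: card:Quinn, umbrella:Kevin, map:Dave, ticket:Yara
The map is held by Dave.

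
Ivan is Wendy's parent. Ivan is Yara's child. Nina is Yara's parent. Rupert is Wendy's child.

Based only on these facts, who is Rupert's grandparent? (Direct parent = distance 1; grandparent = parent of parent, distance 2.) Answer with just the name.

Answer: Ivan

Derivation:
Reconstructing the parent chain from the given facts:
  Nina -> Yara -> Ivan -> Wendy -> Rupert
(each arrow means 'parent of the next')
Positions in the chain (0 = top):
  position of Nina: 0
  position of Yara: 1
  position of Ivan: 2
  position of Wendy: 3
  position of Rupert: 4

Rupert is at position 4; the grandparent is 2 steps up the chain, i.e. position 2: Ivan.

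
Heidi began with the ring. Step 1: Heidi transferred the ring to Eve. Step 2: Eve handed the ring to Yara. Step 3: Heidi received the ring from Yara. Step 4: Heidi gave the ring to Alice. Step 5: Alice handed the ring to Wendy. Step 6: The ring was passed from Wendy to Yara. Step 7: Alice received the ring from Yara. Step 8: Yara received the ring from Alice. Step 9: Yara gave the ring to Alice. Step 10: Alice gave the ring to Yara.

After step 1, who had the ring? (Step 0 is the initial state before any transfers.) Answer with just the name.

Answer: Eve

Derivation:
Tracking the ring holder through step 1:
After step 0 (start): Heidi
After step 1: Eve

At step 1, the holder is Eve.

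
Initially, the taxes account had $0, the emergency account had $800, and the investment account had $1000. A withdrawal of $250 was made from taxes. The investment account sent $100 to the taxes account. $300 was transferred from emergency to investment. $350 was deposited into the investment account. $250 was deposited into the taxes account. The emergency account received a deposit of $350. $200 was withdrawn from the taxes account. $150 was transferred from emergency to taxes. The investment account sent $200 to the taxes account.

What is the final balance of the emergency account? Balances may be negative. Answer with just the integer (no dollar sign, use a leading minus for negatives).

Answer: 700

Derivation:
Tracking account balances step by step:
Start: taxes=0, emergency=800, investment=1000
Event 1 (withdraw 250 from taxes): taxes: 0 - 250 = -250. Balances: taxes=-250, emergency=800, investment=1000
Event 2 (transfer 100 investment -> taxes): investment: 1000 - 100 = 900, taxes: -250 + 100 = -150. Balances: taxes=-150, emergency=800, investment=900
Event 3 (transfer 300 emergency -> investment): emergency: 800 - 300 = 500, investment: 900 + 300 = 1200. Balances: taxes=-150, emergency=500, investment=1200
Event 4 (deposit 350 to investment): investment: 1200 + 350 = 1550. Balances: taxes=-150, emergency=500, investment=1550
Event 5 (deposit 250 to taxes): taxes: -150 + 250 = 100. Balances: taxes=100, emergency=500, investment=1550
Event 6 (deposit 350 to emergency): emergency: 500 + 350 = 850. Balances: taxes=100, emergency=850, investment=1550
Event 7 (withdraw 200 from taxes): taxes: 100 - 200 = -100. Balances: taxes=-100, emergency=850, investment=1550
Event 8 (transfer 150 emergency -> taxes): emergency: 850 - 150 = 700, taxes: -100 + 150 = 50. Balances: taxes=50, emergency=700, investment=1550
Event 9 (transfer 200 investment -> taxes): investment: 1550 - 200 = 1350, taxes: 50 + 200 = 250. Balances: taxes=250, emergency=700, investment=1350

Final balance of emergency: 700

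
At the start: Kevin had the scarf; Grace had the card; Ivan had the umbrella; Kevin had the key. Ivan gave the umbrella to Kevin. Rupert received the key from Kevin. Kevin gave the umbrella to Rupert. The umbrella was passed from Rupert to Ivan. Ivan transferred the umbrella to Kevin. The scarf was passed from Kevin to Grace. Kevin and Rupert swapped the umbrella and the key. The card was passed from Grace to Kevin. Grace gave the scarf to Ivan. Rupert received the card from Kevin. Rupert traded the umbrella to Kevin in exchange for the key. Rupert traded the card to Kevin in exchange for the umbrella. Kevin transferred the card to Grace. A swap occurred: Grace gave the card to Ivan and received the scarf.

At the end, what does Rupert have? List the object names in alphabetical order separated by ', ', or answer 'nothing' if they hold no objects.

Answer: key, umbrella

Derivation:
Tracking all object holders:
Start: scarf:Kevin, card:Grace, umbrella:Ivan, key:Kevin
Event 1 (give umbrella: Ivan -> Kevin). State: scarf:Kevin, card:Grace, umbrella:Kevin, key:Kevin
Event 2 (give key: Kevin -> Rupert). State: scarf:Kevin, card:Grace, umbrella:Kevin, key:Rupert
Event 3 (give umbrella: Kevin -> Rupert). State: scarf:Kevin, card:Grace, umbrella:Rupert, key:Rupert
Event 4 (give umbrella: Rupert -> Ivan). State: scarf:Kevin, card:Grace, umbrella:Ivan, key:Rupert
Event 5 (give umbrella: Ivan -> Kevin). State: scarf:Kevin, card:Grace, umbrella:Kevin, key:Rupert
Event 6 (give scarf: Kevin -> Grace). State: scarf:Grace, card:Grace, umbrella:Kevin, key:Rupert
Event 7 (swap umbrella<->key: now umbrella:Rupert, key:Kevin). State: scarf:Grace, card:Grace, umbrella:Rupert, key:Kevin
Event 8 (give card: Grace -> Kevin). State: scarf:Grace, card:Kevin, umbrella:Rupert, key:Kevin
Event 9 (give scarf: Grace -> Ivan). State: scarf:Ivan, card:Kevin, umbrella:Rupert, key:Kevin
Event 10 (give card: Kevin -> Rupert). State: scarf:Ivan, card:Rupert, umbrella:Rupert, key:Kevin
Event 11 (swap umbrella<->key: now umbrella:Kevin, key:Rupert). State: scarf:Ivan, card:Rupert, umbrella:Kevin, key:Rupert
Event 12 (swap card<->umbrella: now card:Kevin, umbrella:Rupert). State: scarf:Ivan, card:Kevin, umbrella:Rupert, key:Rupert
Event 13 (give card: Kevin -> Grace). State: scarf:Ivan, card:Grace, umbrella:Rupert, key:Rupert
Event 14 (swap card<->scarf: now card:Ivan, scarf:Grace). State: scarf:Grace, card:Ivan, umbrella:Rupert, key:Rupert

Final state: scarf:Grace, card:Ivan, umbrella:Rupert, key:Rupert
Rupert holds: key, umbrella.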